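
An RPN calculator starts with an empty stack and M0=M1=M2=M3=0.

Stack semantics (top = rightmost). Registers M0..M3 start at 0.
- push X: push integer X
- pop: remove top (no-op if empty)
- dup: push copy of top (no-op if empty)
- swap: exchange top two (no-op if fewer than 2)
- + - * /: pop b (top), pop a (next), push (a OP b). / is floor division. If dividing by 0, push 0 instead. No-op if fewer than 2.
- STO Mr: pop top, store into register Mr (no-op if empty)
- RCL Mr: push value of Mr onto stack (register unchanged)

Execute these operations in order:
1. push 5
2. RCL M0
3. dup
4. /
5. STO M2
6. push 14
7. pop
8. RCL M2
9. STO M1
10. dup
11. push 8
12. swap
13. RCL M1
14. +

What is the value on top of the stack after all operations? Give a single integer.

Answer: 5

Derivation:
After op 1 (push 5): stack=[5] mem=[0,0,0,0]
After op 2 (RCL M0): stack=[5,0] mem=[0,0,0,0]
After op 3 (dup): stack=[5,0,0] mem=[0,0,0,0]
After op 4 (/): stack=[5,0] mem=[0,0,0,0]
After op 5 (STO M2): stack=[5] mem=[0,0,0,0]
After op 6 (push 14): stack=[5,14] mem=[0,0,0,0]
After op 7 (pop): stack=[5] mem=[0,0,0,0]
After op 8 (RCL M2): stack=[5,0] mem=[0,0,0,0]
After op 9 (STO M1): stack=[5] mem=[0,0,0,0]
After op 10 (dup): stack=[5,5] mem=[0,0,0,0]
After op 11 (push 8): stack=[5,5,8] mem=[0,0,0,0]
After op 12 (swap): stack=[5,8,5] mem=[0,0,0,0]
After op 13 (RCL M1): stack=[5,8,5,0] mem=[0,0,0,0]
After op 14 (+): stack=[5,8,5] mem=[0,0,0,0]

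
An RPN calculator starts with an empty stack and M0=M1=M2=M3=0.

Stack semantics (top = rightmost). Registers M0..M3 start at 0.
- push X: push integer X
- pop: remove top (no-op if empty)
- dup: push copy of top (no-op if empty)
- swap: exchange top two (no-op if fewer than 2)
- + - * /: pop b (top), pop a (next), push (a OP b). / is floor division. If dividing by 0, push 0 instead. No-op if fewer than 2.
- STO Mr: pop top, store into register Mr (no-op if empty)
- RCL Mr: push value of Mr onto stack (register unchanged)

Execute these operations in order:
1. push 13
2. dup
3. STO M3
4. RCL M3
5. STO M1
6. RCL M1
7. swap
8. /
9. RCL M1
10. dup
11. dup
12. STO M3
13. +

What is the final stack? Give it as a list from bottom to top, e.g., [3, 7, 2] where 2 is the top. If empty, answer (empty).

After op 1 (push 13): stack=[13] mem=[0,0,0,0]
After op 2 (dup): stack=[13,13] mem=[0,0,0,0]
After op 3 (STO M3): stack=[13] mem=[0,0,0,13]
After op 4 (RCL M3): stack=[13,13] mem=[0,0,0,13]
After op 5 (STO M1): stack=[13] mem=[0,13,0,13]
After op 6 (RCL M1): stack=[13,13] mem=[0,13,0,13]
After op 7 (swap): stack=[13,13] mem=[0,13,0,13]
After op 8 (/): stack=[1] mem=[0,13,0,13]
After op 9 (RCL M1): stack=[1,13] mem=[0,13,0,13]
After op 10 (dup): stack=[1,13,13] mem=[0,13,0,13]
After op 11 (dup): stack=[1,13,13,13] mem=[0,13,0,13]
After op 12 (STO M3): stack=[1,13,13] mem=[0,13,0,13]
After op 13 (+): stack=[1,26] mem=[0,13,0,13]

Answer: [1, 26]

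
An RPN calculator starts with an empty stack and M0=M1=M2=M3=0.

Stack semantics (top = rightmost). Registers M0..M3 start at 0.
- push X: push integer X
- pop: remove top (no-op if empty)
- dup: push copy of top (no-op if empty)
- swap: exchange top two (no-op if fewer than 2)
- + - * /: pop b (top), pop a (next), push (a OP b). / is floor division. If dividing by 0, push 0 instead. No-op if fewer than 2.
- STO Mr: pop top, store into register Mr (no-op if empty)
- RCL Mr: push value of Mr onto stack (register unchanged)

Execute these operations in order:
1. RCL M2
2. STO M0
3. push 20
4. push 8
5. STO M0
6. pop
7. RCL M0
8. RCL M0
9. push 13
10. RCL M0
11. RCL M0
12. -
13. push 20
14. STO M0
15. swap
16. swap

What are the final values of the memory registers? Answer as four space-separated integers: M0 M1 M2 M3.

Answer: 20 0 0 0

Derivation:
After op 1 (RCL M2): stack=[0] mem=[0,0,0,0]
After op 2 (STO M0): stack=[empty] mem=[0,0,0,0]
After op 3 (push 20): stack=[20] mem=[0,0,0,0]
After op 4 (push 8): stack=[20,8] mem=[0,0,0,0]
After op 5 (STO M0): stack=[20] mem=[8,0,0,0]
After op 6 (pop): stack=[empty] mem=[8,0,0,0]
After op 7 (RCL M0): stack=[8] mem=[8,0,0,0]
After op 8 (RCL M0): stack=[8,8] mem=[8,0,0,0]
After op 9 (push 13): stack=[8,8,13] mem=[8,0,0,0]
After op 10 (RCL M0): stack=[8,8,13,8] mem=[8,0,0,0]
After op 11 (RCL M0): stack=[8,8,13,8,8] mem=[8,0,0,0]
After op 12 (-): stack=[8,8,13,0] mem=[8,0,0,0]
After op 13 (push 20): stack=[8,8,13,0,20] mem=[8,0,0,0]
After op 14 (STO M0): stack=[8,8,13,0] mem=[20,0,0,0]
After op 15 (swap): stack=[8,8,0,13] mem=[20,0,0,0]
After op 16 (swap): stack=[8,8,13,0] mem=[20,0,0,0]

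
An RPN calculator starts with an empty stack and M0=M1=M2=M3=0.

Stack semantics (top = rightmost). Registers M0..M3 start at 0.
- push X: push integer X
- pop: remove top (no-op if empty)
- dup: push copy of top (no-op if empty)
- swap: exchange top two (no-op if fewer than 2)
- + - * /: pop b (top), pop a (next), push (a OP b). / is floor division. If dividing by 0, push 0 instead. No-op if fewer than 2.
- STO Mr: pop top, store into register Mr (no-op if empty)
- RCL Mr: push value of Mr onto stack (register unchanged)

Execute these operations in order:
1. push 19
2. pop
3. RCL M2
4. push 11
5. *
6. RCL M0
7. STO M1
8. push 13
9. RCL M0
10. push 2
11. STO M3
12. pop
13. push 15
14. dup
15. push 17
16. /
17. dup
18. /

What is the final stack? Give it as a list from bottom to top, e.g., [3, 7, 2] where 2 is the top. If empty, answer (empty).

Answer: [0, 13, 15, 0]

Derivation:
After op 1 (push 19): stack=[19] mem=[0,0,0,0]
After op 2 (pop): stack=[empty] mem=[0,0,0,0]
After op 3 (RCL M2): stack=[0] mem=[0,0,0,0]
After op 4 (push 11): stack=[0,11] mem=[0,0,0,0]
After op 5 (*): stack=[0] mem=[0,0,0,0]
After op 6 (RCL M0): stack=[0,0] mem=[0,0,0,0]
After op 7 (STO M1): stack=[0] mem=[0,0,0,0]
After op 8 (push 13): stack=[0,13] mem=[0,0,0,0]
After op 9 (RCL M0): stack=[0,13,0] mem=[0,0,0,0]
After op 10 (push 2): stack=[0,13,0,2] mem=[0,0,0,0]
After op 11 (STO M3): stack=[0,13,0] mem=[0,0,0,2]
After op 12 (pop): stack=[0,13] mem=[0,0,0,2]
After op 13 (push 15): stack=[0,13,15] mem=[0,0,0,2]
After op 14 (dup): stack=[0,13,15,15] mem=[0,0,0,2]
After op 15 (push 17): stack=[0,13,15,15,17] mem=[0,0,0,2]
After op 16 (/): stack=[0,13,15,0] mem=[0,0,0,2]
After op 17 (dup): stack=[0,13,15,0,0] mem=[0,0,0,2]
After op 18 (/): stack=[0,13,15,0] mem=[0,0,0,2]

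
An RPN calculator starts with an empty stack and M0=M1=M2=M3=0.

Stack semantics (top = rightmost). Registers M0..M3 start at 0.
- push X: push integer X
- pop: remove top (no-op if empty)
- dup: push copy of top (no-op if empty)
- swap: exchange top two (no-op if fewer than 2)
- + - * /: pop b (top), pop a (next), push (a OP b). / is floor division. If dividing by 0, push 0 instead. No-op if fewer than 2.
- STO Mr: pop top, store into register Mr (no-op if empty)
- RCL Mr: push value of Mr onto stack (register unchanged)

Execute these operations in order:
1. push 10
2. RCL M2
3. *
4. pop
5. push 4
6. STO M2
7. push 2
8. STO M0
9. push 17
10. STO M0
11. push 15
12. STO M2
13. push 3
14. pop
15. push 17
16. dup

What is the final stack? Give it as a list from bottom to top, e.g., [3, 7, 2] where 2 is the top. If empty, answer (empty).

After op 1 (push 10): stack=[10] mem=[0,0,0,0]
After op 2 (RCL M2): stack=[10,0] mem=[0,0,0,0]
After op 3 (*): stack=[0] mem=[0,0,0,0]
After op 4 (pop): stack=[empty] mem=[0,0,0,0]
After op 5 (push 4): stack=[4] mem=[0,0,0,0]
After op 6 (STO M2): stack=[empty] mem=[0,0,4,0]
After op 7 (push 2): stack=[2] mem=[0,0,4,0]
After op 8 (STO M0): stack=[empty] mem=[2,0,4,0]
After op 9 (push 17): stack=[17] mem=[2,0,4,0]
After op 10 (STO M0): stack=[empty] mem=[17,0,4,0]
After op 11 (push 15): stack=[15] mem=[17,0,4,0]
After op 12 (STO M2): stack=[empty] mem=[17,0,15,0]
After op 13 (push 3): stack=[3] mem=[17,0,15,0]
After op 14 (pop): stack=[empty] mem=[17,0,15,0]
After op 15 (push 17): stack=[17] mem=[17,0,15,0]
After op 16 (dup): stack=[17,17] mem=[17,0,15,0]

Answer: [17, 17]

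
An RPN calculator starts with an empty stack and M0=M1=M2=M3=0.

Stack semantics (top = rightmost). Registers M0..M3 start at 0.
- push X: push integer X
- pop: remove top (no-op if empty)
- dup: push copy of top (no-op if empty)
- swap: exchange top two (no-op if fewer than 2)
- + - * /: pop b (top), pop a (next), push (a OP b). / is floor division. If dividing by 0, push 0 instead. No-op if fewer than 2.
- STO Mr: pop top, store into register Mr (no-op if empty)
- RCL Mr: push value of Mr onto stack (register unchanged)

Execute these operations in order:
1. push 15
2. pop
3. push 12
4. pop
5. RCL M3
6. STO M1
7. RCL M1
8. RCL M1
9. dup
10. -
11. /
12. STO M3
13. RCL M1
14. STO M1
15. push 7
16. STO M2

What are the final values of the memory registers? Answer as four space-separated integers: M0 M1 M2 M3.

After op 1 (push 15): stack=[15] mem=[0,0,0,0]
After op 2 (pop): stack=[empty] mem=[0,0,0,0]
After op 3 (push 12): stack=[12] mem=[0,0,0,0]
After op 4 (pop): stack=[empty] mem=[0,0,0,0]
After op 5 (RCL M3): stack=[0] mem=[0,0,0,0]
After op 6 (STO M1): stack=[empty] mem=[0,0,0,0]
After op 7 (RCL M1): stack=[0] mem=[0,0,0,0]
After op 8 (RCL M1): stack=[0,0] mem=[0,0,0,0]
After op 9 (dup): stack=[0,0,0] mem=[0,0,0,0]
After op 10 (-): stack=[0,0] mem=[0,0,0,0]
After op 11 (/): stack=[0] mem=[0,0,0,0]
After op 12 (STO M3): stack=[empty] mem=[0,0,0,0]
After op 13 (RCL M1): stack=[0] mem=[0,0,0,0]
After op 14 (STO M1): stack=[empty] mem=[0,0,0,0]
After op 15 (push 7): stack=[7] mem=[0,0,0,0]
After op 16 (STO M2): stack=[empty] mem=[0,0,7,0]

Answer: 0 0 7 0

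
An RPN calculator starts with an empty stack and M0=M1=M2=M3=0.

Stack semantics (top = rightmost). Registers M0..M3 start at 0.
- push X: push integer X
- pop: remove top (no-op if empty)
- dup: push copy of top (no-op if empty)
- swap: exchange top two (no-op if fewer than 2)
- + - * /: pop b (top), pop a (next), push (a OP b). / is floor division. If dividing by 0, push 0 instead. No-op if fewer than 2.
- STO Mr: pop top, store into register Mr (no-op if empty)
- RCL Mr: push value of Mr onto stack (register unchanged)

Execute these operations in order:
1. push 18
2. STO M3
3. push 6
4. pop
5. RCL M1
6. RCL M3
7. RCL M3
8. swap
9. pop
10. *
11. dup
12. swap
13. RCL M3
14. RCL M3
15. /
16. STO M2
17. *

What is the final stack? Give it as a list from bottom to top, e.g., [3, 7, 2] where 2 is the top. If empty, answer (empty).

Answer: [0]

Derivation:
After op 1 (push 18): stack=[18] mem=[0,0,0,0]
After op 2 (STO M3): stack=[empty] mem=[0,0,0,18]
After op 3 (push 6): stack=[6] mem=[0,0,0,18]
After op 4 (pop): stack=[empty] mem=[0,0,0,18]
After op 5 (RCL M1): stack=[0] mem=[0,0,0,18]
After op 6 (RCL M3): stack=[0,18] mem=[0,0,0,18]
After op 7 (RCL M3): stack=[0,18,18] mem=[0,0,0,18]
After op 8 (swap): stack=[0,18,18] mem=[0,0,0,18]
After op 9 (pop): stack=[0,18] mem=[0,0,0,18]
After op 10 (*): stack=[0] mem=[0,0,0,18]
After op 11 (dup): stack=[0,0] mem=[0,0,0,18]
After op 12 (swap): stack=[0,0] mem=[0,0,0,18]
After op 13 (RCL M3): stack=[0,0,18] mem=[0,0,0,18]
After op 14 (RCL M3): stack=[0,0,18,18] mem=[0,0,0,18]
After op 15 (/): stack=[0,0,1] mem=[0,0,0,18]
After op 16 (STO M2): stack=[0,0] mem=[0,0,1,18]
After op 17 (*): stack=[0] mem=[0,0,1,18]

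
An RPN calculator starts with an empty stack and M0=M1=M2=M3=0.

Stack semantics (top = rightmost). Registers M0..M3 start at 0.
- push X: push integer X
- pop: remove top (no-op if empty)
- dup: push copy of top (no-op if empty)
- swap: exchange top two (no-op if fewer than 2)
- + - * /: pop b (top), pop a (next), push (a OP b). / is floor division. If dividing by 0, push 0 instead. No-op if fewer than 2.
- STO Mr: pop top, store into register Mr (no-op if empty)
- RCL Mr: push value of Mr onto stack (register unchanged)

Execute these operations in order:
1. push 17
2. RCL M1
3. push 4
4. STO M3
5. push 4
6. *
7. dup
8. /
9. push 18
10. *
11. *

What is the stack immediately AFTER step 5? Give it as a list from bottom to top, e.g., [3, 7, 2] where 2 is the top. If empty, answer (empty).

After op 1 (push 17): stack=[17] mem=[0,0,0,0]
After op 2 (RCL M1): stack=[17,0] mem=[0,0,0,0]
After op 3 (push 4): stack=[17,0,4] mem=[0,0,0,0]
After op 4 (STO M3): stack=[17,0] mem=[0,0,0,4]
After op 5 (push 4): stack=[17,0,4] mem=[0,0,0,4]

[17, 0, 4]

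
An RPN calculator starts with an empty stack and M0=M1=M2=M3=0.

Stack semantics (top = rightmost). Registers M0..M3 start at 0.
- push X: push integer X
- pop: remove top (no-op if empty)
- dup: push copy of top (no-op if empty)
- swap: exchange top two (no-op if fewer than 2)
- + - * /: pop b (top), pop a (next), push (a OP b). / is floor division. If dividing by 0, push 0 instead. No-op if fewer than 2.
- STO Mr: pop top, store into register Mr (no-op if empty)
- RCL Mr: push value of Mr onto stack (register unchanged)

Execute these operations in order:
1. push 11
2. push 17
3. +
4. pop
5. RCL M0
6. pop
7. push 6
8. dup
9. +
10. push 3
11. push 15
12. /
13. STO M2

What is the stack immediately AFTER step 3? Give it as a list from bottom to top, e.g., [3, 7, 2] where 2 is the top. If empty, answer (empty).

After op 1 (push 11): stack=[11] mem=[0,0,0,0]
After op 2 (push 17): stack=[11,17] mem=[0,0,0,0]
After op 3 (+): stack=[28] mem=[0,0,0,0]

[28]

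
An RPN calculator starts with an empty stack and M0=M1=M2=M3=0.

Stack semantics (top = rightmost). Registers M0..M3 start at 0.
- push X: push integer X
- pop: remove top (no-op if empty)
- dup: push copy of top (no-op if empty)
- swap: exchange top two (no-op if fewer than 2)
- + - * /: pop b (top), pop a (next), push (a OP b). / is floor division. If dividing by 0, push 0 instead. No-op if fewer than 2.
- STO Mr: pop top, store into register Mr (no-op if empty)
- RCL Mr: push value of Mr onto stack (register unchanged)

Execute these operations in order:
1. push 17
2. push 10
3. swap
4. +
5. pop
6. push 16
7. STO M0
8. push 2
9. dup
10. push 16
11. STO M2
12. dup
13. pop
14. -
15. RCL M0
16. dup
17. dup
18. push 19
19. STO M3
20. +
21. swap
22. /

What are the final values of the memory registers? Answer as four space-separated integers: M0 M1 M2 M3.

Answer: 16 0 16 19

Derivation:
After op 1 (push 17): stack=[17] mem=[0,0,0,0]
After op 2 (push 10): stack=[17,10] mem=[0,0,0,0]
After op 3 (swap): stack=[10,17] mem=[0,0,0,0]
After op 4 (+): stack=[27] mem=[0,0,0,0]
After op 5 (pop): stack=[empty] mem=[0,0,0,0]
After op 6 (push 16): stack=[16] mem=[0,0,0,0]
After op 7 (STO M0): stack=[empty] mem=[16,0,0,0]
After op 8 (push 2): stack=[2] mem=[16,0,0,0]
After op 9 (dup): stack=[2,2] mem=[16,0,0,0]
After op 10 (push 16): stack=[2,2,16] mem=[16,0,0,0]
After op 11 (STO M2): stack=[2,2] mem=[16,0,16,0]
After op 12 (dup): stack=[2,2,2] mem=[16,0,16,0]
After op 13 (pop): stack=[2,2] mem=[16,0,16,0]
After op 14 (-): stack=[0] mem=[16,0,16,0]
After op 15 (RCL M0): stack=[0,16] mem=[16,0,16,0]
After op 16 (dup): stack=[0,16,16] mem=[16,0,16,0]
After op 17 (dup): stack=[0,16,16,16] mem=[16,0,16,0]
After op 18 (push 19): stack=[0,16,16,16,19] mem=[16,0,16,0]
After op 19 (STO M3): stack=[0,16,16,16] mem=[16,0,16,19]
After op 20 (+): stack=[0,16,32] mem=[16,0,16,19]
After op 21 (swap): stack=[0,32,16] mem=[16,0,16,19]
After op 22 (/): stack=[0,2] mem=[16,0,16,19]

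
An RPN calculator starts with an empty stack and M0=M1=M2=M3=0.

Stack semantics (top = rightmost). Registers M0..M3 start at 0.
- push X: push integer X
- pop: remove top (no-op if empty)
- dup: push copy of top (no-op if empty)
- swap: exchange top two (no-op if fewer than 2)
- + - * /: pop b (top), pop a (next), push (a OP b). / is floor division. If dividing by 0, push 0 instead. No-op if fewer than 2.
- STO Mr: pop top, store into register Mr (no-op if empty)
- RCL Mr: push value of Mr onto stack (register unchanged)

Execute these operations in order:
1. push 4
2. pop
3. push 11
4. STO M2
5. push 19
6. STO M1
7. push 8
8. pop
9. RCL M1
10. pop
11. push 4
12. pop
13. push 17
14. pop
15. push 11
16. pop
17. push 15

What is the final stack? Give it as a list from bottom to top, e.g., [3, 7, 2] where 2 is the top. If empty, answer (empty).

Answer: [15]

Derivation:
After op 1 (push 4): stack=[4] mem=[0,0,0,0]
After op 2 (pop): stack=[empty] mem=[0,0,0,0]
After op 3 (push 11): stack=[11] mem=[0,0,0,0]
After op 4 (STO M2): stack=[empty] mem=[0,0,11,0]
After op 5 (push 19): stack=[19] mem=[0,0,11,0]
After op 6 (STO M1): stack=[empty] mem=[0,19,11,0]
After op 7 (push 8): stack=[8] mem=[0,19,11,0]
After op 8 (pop): stack=[empty] mem=[0,19,11,0]
After op 9 (RCL M1): stack=[19] mem=[0,19,11,0]
After op 10 (pop): stack=[empty] mem=[0,19,11,0]
After op 11 (push 4): stack=[4] mem=[0,19,11,0]
After op 12 (pop): stack=[empty] mem=[0,19,11,0]
After op 13 (push 17): stack=[17] mem=[0,19,11,0]
After op 14 (pop): stack=[empty] mem=[0,19,11,0]
After op 15 (push 11): stack=[11] mem=[0,19,11,0]
After op 16 (pop): stack=[empty] mem=[0,19,11,0]
After op 17 (push 15): stack=[15] mem=[0,19,11,0]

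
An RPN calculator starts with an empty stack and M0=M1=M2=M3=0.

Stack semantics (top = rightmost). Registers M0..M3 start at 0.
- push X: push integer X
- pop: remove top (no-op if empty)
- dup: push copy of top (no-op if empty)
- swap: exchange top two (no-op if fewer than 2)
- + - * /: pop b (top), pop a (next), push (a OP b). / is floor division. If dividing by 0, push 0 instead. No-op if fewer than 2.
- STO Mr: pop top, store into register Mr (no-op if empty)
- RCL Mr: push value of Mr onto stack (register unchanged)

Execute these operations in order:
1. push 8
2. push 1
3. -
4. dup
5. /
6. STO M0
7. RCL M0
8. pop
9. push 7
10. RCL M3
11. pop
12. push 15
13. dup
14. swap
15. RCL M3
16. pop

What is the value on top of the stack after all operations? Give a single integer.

After op 1 (push 8): stack=[8] mem=[0,0,0,0]
After op 2 (push 1): stack=[8,1] mem=[0,0,0,0]
After op 3 (-): stack=[7] mem=[0,0,0,0]
After op 4 (dup): stack=[7,7] mem=[0,0,0,0]
After op 5 (/): stack=[1] mem=[0,0,0,0]
After op 6 (STO M0): stack=[empty] mem=[1,0,0,0]
After op 7 (RCL M0): stack=[1] mem=[1,0,0,0]
After op 8 (pop): stack=[empty] mem=[1,0,0,0]
After op 9 (push 7): stack=[7] mem=[1,0,0,0]
After op 10 (RCL M3): stack=[7,0] mem=[1,0,0,0]
After op 11 (pop): stack=[7] mem=[1,0,0,0]
After op 12 (push 15): stack=[7,15] mem=[1,0,0,0]
After op 13 (dup): stack=[7,15,15] mem=[1,0,0,0]
After op 14 (swap): stack=[7,15,15] mem=[1,0,0,0]
After op 15 (RCL M3): stack=[7,15,15,0] mem=[1,0,0,0]
After op 16 (pop): stack=[7,15,15] mem=[1,0,0,0]

Answer: 15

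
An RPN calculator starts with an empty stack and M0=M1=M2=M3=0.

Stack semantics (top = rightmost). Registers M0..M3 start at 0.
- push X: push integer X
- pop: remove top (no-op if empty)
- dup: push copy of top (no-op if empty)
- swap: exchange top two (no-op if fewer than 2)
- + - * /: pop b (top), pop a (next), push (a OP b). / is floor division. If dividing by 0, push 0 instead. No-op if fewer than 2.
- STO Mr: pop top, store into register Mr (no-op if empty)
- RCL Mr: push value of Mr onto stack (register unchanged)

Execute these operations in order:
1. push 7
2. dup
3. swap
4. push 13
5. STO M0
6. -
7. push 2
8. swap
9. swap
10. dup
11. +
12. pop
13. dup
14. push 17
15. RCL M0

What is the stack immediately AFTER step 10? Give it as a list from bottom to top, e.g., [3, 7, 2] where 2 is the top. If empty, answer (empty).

After op 1 (push 7): stack=[7] mem=[0,0,0,0]
After op 2 (dup): stack=[7,7] mem=[0,0,0,0]
After op 3 (swap): stack=[7,7] mem=[0,0,0,0]
After op 4 (push 13): stack=[7,7,13] mem=[0,0,0,0]
After op 5 (STO M0): stack=[7,7] mem=[13,0,0,0]
After op 6 (-): stack=[0] mem=[13,0,0,0]
After op 7 (push 2): stack=[0,2] mem=[13,0,0,0]
After op 8 (swap): stack=[2,0] mem=[13,0,0,0]
After op 9 (swap): stack=[0,2] mem=[13,0,0,0]
After op 10 (dup): stack=[0,2,2] mem=[13,0,0,0]

[0, 2, 2]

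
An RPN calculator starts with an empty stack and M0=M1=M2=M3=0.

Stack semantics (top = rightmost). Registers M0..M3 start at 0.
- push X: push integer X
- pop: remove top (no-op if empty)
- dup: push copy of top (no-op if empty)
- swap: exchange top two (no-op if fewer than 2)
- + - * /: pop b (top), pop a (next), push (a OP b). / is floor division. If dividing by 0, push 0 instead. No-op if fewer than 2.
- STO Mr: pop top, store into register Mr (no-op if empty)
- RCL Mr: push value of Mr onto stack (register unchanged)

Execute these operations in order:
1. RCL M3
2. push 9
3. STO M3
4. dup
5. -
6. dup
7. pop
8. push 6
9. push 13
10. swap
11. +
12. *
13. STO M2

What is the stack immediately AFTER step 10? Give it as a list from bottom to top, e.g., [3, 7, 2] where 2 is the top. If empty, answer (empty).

After op 1 (RCL M3): stack=[0] mem=[0,0,0,0]
After op 2 (push 9): stack=[0,9] mem=[0,0,0,0]
After op 3 (STO M3): stack=[0] mem=[0,0,0,9]
After op 4 (dup): stack=[0,0] mem=[0,0,0,9]
After op 5 (-): stack=[0] mem=[0,0,0,9]
After op 6 (dup): stack=[0,0] mem=[0,0,0,9]
After op 7 (pop): stack=[0] mem=[0,0,0,9]
After op 8 (push 6): stack=[0,6] mem=[0,0,0,9]
After op 9 (push 13): stack=[0,6,13] mem=[0,0,0,9]
After op 10 (swap): stack=[0,13,6] mem=[0,0,0,9]

[0, 13, 6]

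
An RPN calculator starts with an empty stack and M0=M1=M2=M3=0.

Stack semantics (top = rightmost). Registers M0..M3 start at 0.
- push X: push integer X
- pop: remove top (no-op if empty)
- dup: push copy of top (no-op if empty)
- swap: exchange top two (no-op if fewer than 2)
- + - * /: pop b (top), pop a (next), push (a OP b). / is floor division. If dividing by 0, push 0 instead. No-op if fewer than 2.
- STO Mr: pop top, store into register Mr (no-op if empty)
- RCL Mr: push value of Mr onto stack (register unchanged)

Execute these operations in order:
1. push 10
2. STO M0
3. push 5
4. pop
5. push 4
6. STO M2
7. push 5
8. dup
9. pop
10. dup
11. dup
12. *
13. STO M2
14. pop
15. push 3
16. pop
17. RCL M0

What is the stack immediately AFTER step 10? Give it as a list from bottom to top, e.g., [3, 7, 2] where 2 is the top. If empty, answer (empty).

After op 1 (push 10): stack=[10] mem=[0,0,0,0]
After op 2 (STO M0): stack=[empty] mem=[10,0,0,0]
After op 3 (push 5): stack=[5] mem=[10,0,0,0]
After op 4 (pop): stack=[empty] mem=[10,0,0,0]
After op 5 (push 4): stack=[4] mem=[10,0,0,0]
After op 6 (STO M2): stack=[empty] mem=[10,0,4,0]
After op 7 (push 5): stack=[5] mem=[10,0,4,0]
After op 8 (dup): stack=[5,5] mem=[10,0,4,0]
After op 9 (pop): stack=[5] mem=[10,0,4,0]
After op 10 (dup): stack=[5,5] mem=[10,0,4,0]

[5, 5]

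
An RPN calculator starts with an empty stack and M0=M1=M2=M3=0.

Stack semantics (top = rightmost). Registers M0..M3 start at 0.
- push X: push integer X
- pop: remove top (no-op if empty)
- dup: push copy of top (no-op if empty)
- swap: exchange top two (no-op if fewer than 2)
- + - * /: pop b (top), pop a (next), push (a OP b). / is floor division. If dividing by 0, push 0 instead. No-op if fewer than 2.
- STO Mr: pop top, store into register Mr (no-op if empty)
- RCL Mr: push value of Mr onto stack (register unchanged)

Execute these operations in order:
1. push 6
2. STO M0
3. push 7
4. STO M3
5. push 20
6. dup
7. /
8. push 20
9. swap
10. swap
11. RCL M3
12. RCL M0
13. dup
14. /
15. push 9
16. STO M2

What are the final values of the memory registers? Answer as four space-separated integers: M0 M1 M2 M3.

Answer: 6 0 9 7

Derivation:
After op 1 (push 6): stack=[6] mem=[0,0,0,0]
After op 2 (STO M0): stack=[empty] mem=[6,0,0,0]
After op 3 (push 7): stack=[7] mem=[6,0,0,0]
After op 4 (STO M3): stack=[empty] mem=[6,0,0,7]
After op 5 (push 20): stack=[20] mem=[6,0,0,7]
After op 6 (dup): stack=[20,20] mem=[6,0,0,7]
After op 7 (/): stack=[1] mem=[6,0,0,7]
After op 8 (push 20): stack=[1,20] mem=[6,0,0,7]
After op 9 (swap): stack=[20,1] mem=[6,0,0,7]
After op 10 (swap): stack=[1,20] mem=[6,0,0,7]
After op 11 (RCL M3): stack=[1,20,7] mem=[6,0,0,7]
After op 12 (RCL M0): stack=[1,20,7,6] mem=[6,0,0,7]
After op 13 (dup): stack=[1,20,7,6,6] mem=[6,0,0,7]
After op 14 (/): stack=[1,20,7,1] mem=[6,0,0,7]
After op 15 (push 9): stack=[1,20,7,1,9] mem=[6,0,0,7]
After op 16 (STO M2): stack=[1,20,7,1] mem=[6,0,9,7]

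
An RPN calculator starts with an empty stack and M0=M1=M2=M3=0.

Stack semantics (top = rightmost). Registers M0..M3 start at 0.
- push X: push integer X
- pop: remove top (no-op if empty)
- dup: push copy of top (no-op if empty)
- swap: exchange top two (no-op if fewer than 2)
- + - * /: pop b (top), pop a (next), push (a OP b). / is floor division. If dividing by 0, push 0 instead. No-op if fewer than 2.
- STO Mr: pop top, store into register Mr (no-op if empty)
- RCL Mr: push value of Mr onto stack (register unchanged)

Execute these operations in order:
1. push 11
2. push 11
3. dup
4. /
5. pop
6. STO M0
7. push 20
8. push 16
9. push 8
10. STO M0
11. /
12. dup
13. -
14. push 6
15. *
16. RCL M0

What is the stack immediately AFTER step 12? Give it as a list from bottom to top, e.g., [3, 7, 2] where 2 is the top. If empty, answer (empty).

After op 1 (push 11): stack=[11] mem=[0,0,0,0]
After op 2 (push 11): stack=[11,11] mem=[0,0,0,0]
After op 3 (dup): stack=[11,11,11] mem=[0,0,0,0]
After op 4 (/): stack=[11,1] mem=[0,0,0,0]
After op 5 (pop): stack=[11] mem=[0,0,0,0]
After op 6 (STO M0): stack=[empty] mem=[11,0,0,0]
After op 7 (push 20): stack=[20] mem=[11,0,0,0]
After op 8 (push 16): stack=[20,16] mem=[11,0,0,0]
After op 9 (push 8): stack=[20,16,8] mem=[11,0,0,0]
After op 10 (STO M0): stack=[20,16] mem=[8,0,0,0]
After op 11 (/): stack=[1] mem=[8,0,0,0]
After op 12 (dup): stack=[1,1] mem=[8,0,0,0]

[1, 1]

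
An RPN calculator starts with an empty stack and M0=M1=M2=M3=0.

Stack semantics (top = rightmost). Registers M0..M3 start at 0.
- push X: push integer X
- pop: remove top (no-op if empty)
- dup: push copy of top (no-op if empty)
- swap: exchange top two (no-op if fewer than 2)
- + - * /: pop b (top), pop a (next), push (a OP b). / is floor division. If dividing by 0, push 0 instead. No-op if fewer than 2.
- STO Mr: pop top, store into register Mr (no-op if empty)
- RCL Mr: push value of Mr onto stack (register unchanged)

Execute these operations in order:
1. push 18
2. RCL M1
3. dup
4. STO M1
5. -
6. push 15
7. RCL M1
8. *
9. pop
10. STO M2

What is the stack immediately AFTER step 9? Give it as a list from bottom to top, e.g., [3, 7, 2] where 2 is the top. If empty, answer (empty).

After op 1 (push 18): stack=[18] mem=[0,0,0,0]
After op 2 (RCL M1): stack=[18,0] mem=[0,0,0,0]
After op 3 (dup): stack=[18,0,0] mem=[0,0,0,0]
After op 4 (STO M1): stack=[18,0] mem=[0,0,0,0]
After op 5 (-): stack=[18] mem=[0,0,0,0]
After op 6 (push 15): stack=[18,15] mem=[0,0,0,0]
After op 7 (RCL M1): stack=[18,15,0] mem=[0,0,0,0]
After op 8 (*): stack=[18,0] mem=[0,0,0,0]
After op 9 (pop): stack=[18] mem=[0,0,0,0]

[18]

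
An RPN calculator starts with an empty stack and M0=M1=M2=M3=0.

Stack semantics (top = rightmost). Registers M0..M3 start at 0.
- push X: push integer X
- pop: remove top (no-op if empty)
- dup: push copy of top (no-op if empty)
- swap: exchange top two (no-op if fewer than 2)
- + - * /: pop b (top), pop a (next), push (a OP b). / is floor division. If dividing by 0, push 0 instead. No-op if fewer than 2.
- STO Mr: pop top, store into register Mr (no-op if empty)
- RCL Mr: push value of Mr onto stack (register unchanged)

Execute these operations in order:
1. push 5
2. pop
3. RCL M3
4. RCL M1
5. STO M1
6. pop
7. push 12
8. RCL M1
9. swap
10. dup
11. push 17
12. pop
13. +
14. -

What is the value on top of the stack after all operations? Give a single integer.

After op 1 (push 5): stack=[5] mem=[0,0,0,0]
After op 2 (pop): stack=[empty] mem=[0,0,0,0]
After op 3 (RCL M3): stack=[0] mem=[0,0,0,0]
After op 4 (RCL M1): stack=[0,0] mem=[0,0,0,0]
After op 5 (STO M1): stack=[0] mem=[0,0,0,0]
After op 6 (pop): stack=[empty] mem=[0,0,0,0]
After op 7 (push 12): stack=[12] mem=[0,0,0,0]
After op 8 (RCL M1): stack=[12,0] mem=[0,0,0,0]
After op 9 (swap): stack=[0,12] mem=[0,0,0,0]
After op 10 (dup): stack=[0,12,12] mem=[0,0,0,0]
After op 11 (push 17): stack=[0,12,12,17] mem=[0,0,0,0]
After op 12 (pop): stack=[0,12,12] mem=[0,0,0,0]
After op 13 (+): stack=[0,24] mem=[0,0,0,0]
After op 14 (-): stack=[-24] mem=[0,0,0,0]

Answer: -24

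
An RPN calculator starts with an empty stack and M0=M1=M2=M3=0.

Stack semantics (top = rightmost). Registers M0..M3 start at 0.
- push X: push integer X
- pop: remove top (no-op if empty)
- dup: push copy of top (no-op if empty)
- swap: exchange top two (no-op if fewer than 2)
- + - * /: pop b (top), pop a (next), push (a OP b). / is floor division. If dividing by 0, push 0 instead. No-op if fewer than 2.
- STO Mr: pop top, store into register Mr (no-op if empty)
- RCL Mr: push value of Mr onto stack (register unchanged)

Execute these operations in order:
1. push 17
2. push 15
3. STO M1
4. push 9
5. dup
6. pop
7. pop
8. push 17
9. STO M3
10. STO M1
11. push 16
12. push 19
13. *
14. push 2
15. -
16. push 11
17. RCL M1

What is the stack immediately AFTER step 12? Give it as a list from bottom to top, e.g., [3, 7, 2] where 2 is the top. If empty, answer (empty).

After op 1 (push 17): stack=[17] mem=[0,0,0,0]
After op 2 (push 15): stack=[17,15] mem=[0,0,0,0]
After op 3 (STO M1): stack=[17] mem=[0,15,0,0]
After op 4 (push 9): stack=[17,9] mem=[0,15,0,0]
After op 5 (dup): stack=[17,9,9] mem=[0,15,0,0]
After op 6 (pop): stack=[17,9] mem=[0,15,0,0]
After op 7 (pop): stack=[17] mem=[0,15,0,0]
After op 8 (push 17): stack=[17,17] mem=[0,15,0,0]
After op 9 (STO M3): stack=[17] mem=[0,15,0,17]
After op 10 (STO M1): stack=[empty] mem=[0,17,0,17]
After op 11 (push 16): stack=[16] mem=[0,17,0,17]
After op 12 (push 19): stack=[16,19] mem=[0,17,0,17]

[16, 19]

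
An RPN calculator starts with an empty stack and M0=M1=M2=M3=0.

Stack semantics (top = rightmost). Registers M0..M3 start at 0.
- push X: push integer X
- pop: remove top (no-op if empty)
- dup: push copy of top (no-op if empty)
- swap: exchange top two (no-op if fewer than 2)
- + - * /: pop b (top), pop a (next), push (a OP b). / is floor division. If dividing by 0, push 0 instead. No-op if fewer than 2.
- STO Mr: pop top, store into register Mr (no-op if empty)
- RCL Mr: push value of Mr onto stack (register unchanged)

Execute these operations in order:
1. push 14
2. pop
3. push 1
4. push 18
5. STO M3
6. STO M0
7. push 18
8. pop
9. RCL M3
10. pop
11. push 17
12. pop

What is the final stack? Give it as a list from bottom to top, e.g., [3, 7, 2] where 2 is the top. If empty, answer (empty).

After op 1 (push 14): stack=[14] mem=[0,0,0,0]
After op 2 (pop): stack=[empty] mem=[0,0,0,0]
After op 3 (push 1): stack=[1] mem=[0,0,0,0]
After op 4 (push 18): stack=[1,18] mem=[0,0,0,0]
After op 5 (STO M3): stack=[1] mem=[0,0,0,18]
After op 6 (STO M0): stack=[empty] mem=[1,0,0,18]
After op 7 (push 18): stack=[18] mem=[1,0,0,18]
After op 8 (pop): stack=[empty] mem=[1,0,0,18]
After op 9 (RCL M3): stack=[18] mem=[1,0,0,18]
After op 10 (pop): stack=[empty] mem=[1,0,0,18]
After op 11 (push 17): stack=[17] mem=[1,0,0,18]
After op 12 (pop): stack=[empty] mem=[1,0,0,18]

Answer: (empty)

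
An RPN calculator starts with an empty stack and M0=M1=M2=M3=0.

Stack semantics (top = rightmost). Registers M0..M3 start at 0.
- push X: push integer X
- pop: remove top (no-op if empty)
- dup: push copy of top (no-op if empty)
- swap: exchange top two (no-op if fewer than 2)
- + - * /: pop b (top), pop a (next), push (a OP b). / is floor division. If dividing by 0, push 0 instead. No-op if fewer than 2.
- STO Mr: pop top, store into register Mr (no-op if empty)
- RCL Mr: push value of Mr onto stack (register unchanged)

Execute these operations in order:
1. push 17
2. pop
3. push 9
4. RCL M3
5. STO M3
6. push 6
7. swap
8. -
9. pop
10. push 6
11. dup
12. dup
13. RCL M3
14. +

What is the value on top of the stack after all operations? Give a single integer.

After op 1 (push 17): stack=[17] mem=[0,0,0,0]
After op 2 (pop): stack=[empty] mem=[0,0,0,0]
After op 3 (push 9): stack=[9] mem=[0,0,0,0]
After op 4 (RCL M3): stack=[9,0] mem=[0,0,0,0]
After op 5 (STO M3): stack=[9] mem=[0,0,0,0]
After op 6 (push 6): stack=[9,6] mem=[0,0,0,0]
After op 7 (swap): stack=[6,9] mem=[0,0,0,0]
After op 8 (-): stack=[-3] mem=[0,0,0,0]
After op 9 (pop): stack=[empty] mem=[0,0,0,0]
After op 10 (push 6): stack=[6] mem=[0,0,0,0]
After op 11 (dup): stack=[6,6] mem=[0,0,0,0]
After op 12 (dup): stack=[6,6,6] mem=[0,0,0,0]
After op 13 (RCL M3): stack=[6,6,6,0] mem=[0,0,0,0]
After op 14 (+): stack=[6,6,6] mem=[0,0,0,0]

Answer: 6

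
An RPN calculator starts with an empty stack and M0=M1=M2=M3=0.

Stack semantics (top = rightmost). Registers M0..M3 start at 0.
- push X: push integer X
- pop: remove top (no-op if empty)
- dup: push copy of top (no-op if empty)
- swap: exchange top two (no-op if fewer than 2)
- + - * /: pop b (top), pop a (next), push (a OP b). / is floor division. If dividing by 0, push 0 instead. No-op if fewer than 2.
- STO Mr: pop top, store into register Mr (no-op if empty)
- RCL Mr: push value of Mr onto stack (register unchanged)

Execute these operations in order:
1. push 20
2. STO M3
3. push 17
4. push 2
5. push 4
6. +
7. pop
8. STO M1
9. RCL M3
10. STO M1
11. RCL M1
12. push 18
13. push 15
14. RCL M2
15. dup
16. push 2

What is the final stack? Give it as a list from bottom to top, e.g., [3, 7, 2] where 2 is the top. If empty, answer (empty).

After op 1 (push 20): stack=[20] mem=[0,0,0,0]
After op 2 (STO M3): stack=[empty] mem=[0,0,0,20]
After op 3 (push 17): stack=[17] mem=[0,0,0,20]
After op 4 (push 2): stack=[17,2] mem=[0,0,0,20]
After op 5 (push 4): stack=[17,2,4] mem=[0,0,0,20]
After op 6 (+): stack=[17,6] mem=[0,0,0,20]
After op 7 (pop): stack=[17] mem=[0,0,0,20]
After op 8 (STO M1): stack=[empty] mem=[0,17,0,20]
After op 9 (RCL M3): stack=[20] mem=[0,17,0,20]
After op 10 (STO M1): stack=[empty] mem=[0,20,0,20]
After op 11 (RCL M1): stack=[20] mem=[0,20,0,20]
After op 12 (push 18): stack=[20,18] mem=[0,20,0,20]
After op 13 (push 15): stack=[20,18,15] mem=[0,20,0,20]
After op 14 (RCL M2): stack=[20,18,15,0] mem=[0,20,0,20]
After op 15 (dup): stack=[20,18,15,0,0] mem=[0,20,0,20]
After op 16 (push 2): stack=[20,18,15,0,0,2] mem=[0,20,0,20]

Answer: [20, 18, 15, 0, 0, 2]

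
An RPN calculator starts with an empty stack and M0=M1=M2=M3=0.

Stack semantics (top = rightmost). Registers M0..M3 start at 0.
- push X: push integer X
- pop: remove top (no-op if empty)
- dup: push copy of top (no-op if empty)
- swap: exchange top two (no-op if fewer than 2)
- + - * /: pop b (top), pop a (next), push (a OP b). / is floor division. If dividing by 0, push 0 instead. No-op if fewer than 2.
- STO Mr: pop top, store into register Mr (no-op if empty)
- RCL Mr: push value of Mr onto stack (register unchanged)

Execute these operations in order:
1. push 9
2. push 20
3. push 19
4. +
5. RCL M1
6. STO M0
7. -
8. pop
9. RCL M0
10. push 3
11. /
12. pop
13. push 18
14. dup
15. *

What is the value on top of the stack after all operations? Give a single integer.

Answer: 324

Derivation:
After op 1 (push 9): stack=[9] mem=[0,0,0,0]
After op 2 (push 20): stack=[9,20] mem=[0,0,0,0]
After op 3 (push 19): stack=[9,20,19] mem=[0,0,0,0]
After op 4 (+): stack=[9,39] mem=[0,0,0,0]
After op 5 (RCL M1): stack=[9,39,0] mem=[0,0,0,0]
After op 6 (STO M0): stack=[9,39] mem=[0,0,0,0]
After op 7 (-): stack=[-30] mem=[0,0,0,0]
After op 8 (pop): stack=[empty] mem=[0,0,0,0]
After op 9 (RCL M0): stack=[0] mem=[0,0,0,0]
After op 10 (push 3): stack=[0,3] mem=[0,0,0,0]
After op 11 (/): stack=[0] mem=[0,0,0,0]
After op 12 (pop): stack=[empty] mem=[0,0,0,0]
After op 13 (push 18): stack=[18] mem=[0,0,0,0]
After op 14 (dup): stack=[18,18] mem=[0,0,0,0]
After op 15 (*): stack=[324] mem=[0,0,0,0]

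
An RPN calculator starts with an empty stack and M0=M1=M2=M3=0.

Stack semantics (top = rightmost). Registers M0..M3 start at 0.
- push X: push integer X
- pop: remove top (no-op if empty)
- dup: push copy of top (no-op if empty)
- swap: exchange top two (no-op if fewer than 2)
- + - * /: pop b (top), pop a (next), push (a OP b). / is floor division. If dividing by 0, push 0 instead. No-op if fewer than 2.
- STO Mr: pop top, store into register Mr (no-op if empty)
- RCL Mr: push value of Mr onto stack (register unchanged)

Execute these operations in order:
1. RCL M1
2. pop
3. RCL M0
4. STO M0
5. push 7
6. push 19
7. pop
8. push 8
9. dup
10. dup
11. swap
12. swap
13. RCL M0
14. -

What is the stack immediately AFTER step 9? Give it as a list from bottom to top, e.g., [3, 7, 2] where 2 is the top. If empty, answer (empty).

After op 1 (RCL M1): stack=[0] mem=[0,0,0,0]
After op 2 (pop): stack=[empty] mem=[0,0,0,0]
After op 3 (RCL M0): stack=[0] mem=[0,0,0,0]
After op 4 (STO M0): stack=[empty] mem=[0,0,0,0]
After op 5 (push 7): stack=[7] mem=[0,0,0,0]
After op 6 (push 19): stack=[7,19] mem=[0,0,0,0]
After op 7 (pop): stack=[7] mem=[0,0,0,0]
After op 8 (push 8): stack=[7,8] mem=[0,0,0,0]
After op 9 (dup): stack=[7,8,8] mem=[0,0,0,0]

[7, 8, 8]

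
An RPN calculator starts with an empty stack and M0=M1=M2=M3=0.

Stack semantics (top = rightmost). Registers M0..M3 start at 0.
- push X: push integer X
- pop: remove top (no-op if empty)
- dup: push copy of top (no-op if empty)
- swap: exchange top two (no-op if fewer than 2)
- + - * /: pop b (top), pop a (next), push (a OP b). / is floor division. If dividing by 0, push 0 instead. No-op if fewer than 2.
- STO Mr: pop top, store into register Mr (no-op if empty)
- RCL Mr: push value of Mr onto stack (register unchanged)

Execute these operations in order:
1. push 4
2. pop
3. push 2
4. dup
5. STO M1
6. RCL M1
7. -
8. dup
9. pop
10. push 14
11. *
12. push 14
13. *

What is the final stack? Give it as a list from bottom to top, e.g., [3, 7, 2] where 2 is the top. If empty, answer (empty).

Answer: [0]

Derivation:
After op 1 (push 4): stack=[4] mem=[0,0,0,0]
After op 2 (pop): stack=[empty] mem=[0,0,0,0]
After op 3 (push 2): stack=[2] mem=[0,0,0,0]
After op 4 (dup): stack=[2,2] mem=[0,0,0,0]
After op 5 (STO M1): stack=[2] mem=[0,2,0,0]
After op 6 (RCL M1): stack=[2,2] mem=[0,2,0,0]
After op 7 (-): stack=[0] mem=[0,2,0,0]
After op 8 (dup): stack=[0,0] mem=[0,2,0,0]
After op 9 (pop): stack=[0] mem=[0,2,0,0]
After op 10 (push 14): stack=[0,14] mem=[0,2,0,0]
After op 11 (*): stack=[0] mem=[0,2,0,0]
After op 12 (push 14): stack=[0,14] mem=[0,2,0,0]
After op 13 (*): stack=[0] mem=[0,2,0,0]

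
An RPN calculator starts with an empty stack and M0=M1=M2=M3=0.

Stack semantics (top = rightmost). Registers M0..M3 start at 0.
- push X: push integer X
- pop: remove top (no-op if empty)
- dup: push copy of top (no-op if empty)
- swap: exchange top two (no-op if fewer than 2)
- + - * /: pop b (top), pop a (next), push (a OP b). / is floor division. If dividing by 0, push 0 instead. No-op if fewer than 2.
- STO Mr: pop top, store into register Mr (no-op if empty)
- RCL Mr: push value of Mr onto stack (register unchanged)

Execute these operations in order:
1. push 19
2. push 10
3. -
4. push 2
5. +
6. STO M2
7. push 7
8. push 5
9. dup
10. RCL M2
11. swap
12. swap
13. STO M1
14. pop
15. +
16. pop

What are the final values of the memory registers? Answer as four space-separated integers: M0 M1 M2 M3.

After op 1 (push 19): stack=[19] mem=[0,0,0,0]
After op 2 (push 10): stack=[19,10] mem=[0,0,0,0]
After op 3 (-): stack=[9] mem=[0,0,0,0]
After op 4 (push 2): stack=[9,2] mem=[0,0,0,0]
After op 5 (+): stack=[11] mem=[0,0,0,0]
After op 6 (STO M2): stack=[empty] mem=[0,0,11,0]
After op 7 (push 7): stack=[7] mem=[0,0,11,0]
After op 8 (push 5): stack=[7,5] mem=[0,0,11,0]
After op 9 (dup): stack=[7,5,5] mem=[0,0,11,0]
After op 10 (RCL M2): stack=[7,5,5,11] mem=[0,0,11,0]
After op 11 (swap): stack=[7,5,11,5] mem=[0,0,11,0]
After op 12 (swap): stack=[7,5,5,11] mem=[0,0,11,0]
After op 13 (STO M1): stack=[7,5,5] mem=[0,11,11,0]
After op 14 (pop): stack=[7,5] mem=[0,11,11,0]
After op 15 (+): stack=[12] mem=[0,11,11,0]
After op 16 (pop): stack=[empty] mem=[0,11,11,0]

Answer: 0 11 11 0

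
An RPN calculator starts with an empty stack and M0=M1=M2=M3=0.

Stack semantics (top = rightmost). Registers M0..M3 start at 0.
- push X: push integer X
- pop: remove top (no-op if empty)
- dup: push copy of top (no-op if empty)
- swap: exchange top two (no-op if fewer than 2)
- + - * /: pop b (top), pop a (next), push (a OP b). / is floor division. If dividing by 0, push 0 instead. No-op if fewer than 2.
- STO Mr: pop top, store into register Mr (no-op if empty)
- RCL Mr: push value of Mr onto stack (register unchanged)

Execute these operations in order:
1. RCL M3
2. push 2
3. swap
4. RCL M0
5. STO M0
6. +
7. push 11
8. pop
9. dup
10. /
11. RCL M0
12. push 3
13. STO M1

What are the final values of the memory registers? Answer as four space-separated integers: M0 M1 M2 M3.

Answer: 0 3 0 0

Derivation:
After op 1 (RCL M3): stack=[0] mem=[0,0,0,0]
After op 2 (push 2): stack=[0,2] mem=[0,0,0,0]
After op 3 (swap): stack=[2,0] mem=[0,0,0,0]
After op 4 (RCL M0): stack=[2,0,0] mem=[0,0,0,0]
After op 5 (STO M0): stack=[2,0] mem=[0,0,0,0]
After op 6 (+): stack=[2] mem=[0,0,0,0]
After op 7 (push 11): stack=[2,11] mem=[0,0,0,0]
After op 8 (pop): stack=[2] mem=[0,0,0,0]
After op 9 (dup): stack=[2,2] mem=[0,0,0,0]
After op 10 (/): stack=[1] mem=[0,0,0,0]
After op 11 (RCL M0): stack=[1,0] mem=[0,0,0,0]
After op 12 (push 3): stack=[1,0,3] mem=[0,0,0,0]
After op 13 (STO M1): stack=[1,0] mem=[0,3,0,0]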